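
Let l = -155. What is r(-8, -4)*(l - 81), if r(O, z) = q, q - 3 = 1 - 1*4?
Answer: 0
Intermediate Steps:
q = 0 (q = 3 + (1 - 1*4) = 3 + (1 - 4) = 3 - 3 = 0)
r(O, z) = 0
r(-8, -4)*(l - 81) = 0*(-155 - 81) = 0*(-236) = 0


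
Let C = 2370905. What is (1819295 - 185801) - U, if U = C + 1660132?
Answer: -2397543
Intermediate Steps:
U = 4031037 (U = 2370905 + 1660132 = 4031037)
(1819295 - 185801) - U = (1819295 - 185801) - 1*4031037 = 1633494 - 4031037 = -2397543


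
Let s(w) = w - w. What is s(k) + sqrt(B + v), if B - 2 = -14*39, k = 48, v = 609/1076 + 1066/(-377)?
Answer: I*sqrt(132972312147)/15602 ≈ 23.372*I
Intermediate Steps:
v = -70571/31204 (v = 609*(1/1076) + 1066*(-1/377) = 609/1076 - 82/29 = -70571/31204 ≈ -2.2616)
s(w) = 0
B = -544 (B = 2 - 14*39 = 2 - 546 = -544)
s(k) + sqrt(B + v) = 0 + sqrt(-544 - 70571/31204) = 0 + sqrt(-17045547/31204) = 0 + I*sqrt(132972312147)/15602 = I*sqrt(132972312147)/15602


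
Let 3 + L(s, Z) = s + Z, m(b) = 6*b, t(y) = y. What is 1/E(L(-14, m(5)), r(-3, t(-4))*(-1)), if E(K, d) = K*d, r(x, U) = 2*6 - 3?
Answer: -1/117 ≈ -0.0085470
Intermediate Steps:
L(s, Z) = -3 + Z + s (L(s, Z) = -3 + (s + Z) = -3 + (Z + s) = -3 + Z + s)
r(x, U) = 9 (r(x, U) = 12 - 3 = 9)
1/E(L(-14, m(5)), r(-3, t(-4))*(-1)) = 1/((-3 + 6*5 - 14)*(9*(-1))) = 1/((-3 + 30 - 14)*(-9)) = 1/(13*(-9)) = 1/(-117) = -1/117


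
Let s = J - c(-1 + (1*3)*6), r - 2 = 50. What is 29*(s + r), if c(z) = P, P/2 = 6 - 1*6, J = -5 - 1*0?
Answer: 1363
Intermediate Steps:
J = -5 (J = -5 + 0 = -5)
r = 52 (r = 2 + 50 = 52)
P = 0 (P = 2*(6 - 1*6) = 2*(6 - 6) = 2*0 = 0)
c(z) = 0
s = -5 (s = -5 - 1*0 = -5 + 0 = -5)
29*(s + r) = 29*(-5 + 52) = 29*47 = 1363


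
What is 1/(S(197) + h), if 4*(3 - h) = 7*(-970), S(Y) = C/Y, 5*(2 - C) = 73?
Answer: 1970/3349859 ≈ 0.00058808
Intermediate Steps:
C = -63/5 (C = 2 - ⅕*73 = 2 - 73/5 = -63/5 ≈ -12.600)
S(Y) = -63/(5*Y)
h = 3401/2 (h = 3 - 7*(-970)/4 = 3 - ¼*(-6790) = 3 + 3395/2 = 3401/2 ≈ 1700.5)
1/(S(197) + h) = 1/(-63/5/197 + 3401/2) = 1/(-63/5*1/197 + 3401/2) = 1/(-63/985 + 3401/2) = 1/(3349859/1970) = 1970/3349859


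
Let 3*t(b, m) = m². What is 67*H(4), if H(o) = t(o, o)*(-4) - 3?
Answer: -4891/3 ≈ -1630.3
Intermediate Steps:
t(b, m) = m²/3
H(o) = -3 - 4*o²/3 (H(o) = (o²/3)*(-4) - 3 = -4*o²/3 - 3 = -3 - 4*o²/3)
67*H(4) = 67*(-3 - 4/3*4²) = 67*(-3 - 4/3*16) = 67*(-3 - 64/3) = 67*(-73/3) = -4891/3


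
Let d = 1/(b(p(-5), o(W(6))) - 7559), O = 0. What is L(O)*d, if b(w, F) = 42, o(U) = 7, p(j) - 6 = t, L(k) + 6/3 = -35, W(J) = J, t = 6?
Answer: 37/7517 ≈ 0.0049222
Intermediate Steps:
L(k) = -37 (L(k) = -2 - 35 = -37)
p(j) = 12 (p(j) = 6 + 6 = 12)
d = -1/7517 (d = 1/(42 - 7559) = 1/(-7517) = -1/7517 ≈ -0.00013303)
L(O)*d = -37*(-1/7517) = 37/7517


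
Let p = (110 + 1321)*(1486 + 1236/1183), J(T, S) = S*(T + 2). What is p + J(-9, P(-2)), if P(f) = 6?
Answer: 2517328308/1183 ≈ 2.1279e+6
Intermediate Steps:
J(T, S) = S*(2 + T)
p = 2517377994/1183 (p = 1431*(1486 + 1236*(1/1183)) = 1431*(1486 + 1236/1183) = 1431*(1759174/1183) = 2517377994/1183 ≈ 2.1280e+6)
p + J(-9, P(-2)) = 2517377994/1183 + 6*(2 - 9) = 2517377994/1183 + 6*(-7) = 2517377994/1183 - 42 = 2517328308/1183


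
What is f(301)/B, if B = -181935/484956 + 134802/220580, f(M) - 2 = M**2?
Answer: 269220760407540/701161567 ≈ 3.8396e+5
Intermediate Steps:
f(M) = 2 + M**2
B = 701161567/2971433180 (B = -181935*1/484956 + 134802*(1/220580) = -20215/53884 + 67401/110290 = 701161567/2971433180 ≈ 0.23597)
f(301)/B = (2 + 301**2)/(701161567/2971433180) = (2 + 90601)*(2971433180/701161567) = 90603*(2971433180/701161567) = 269220760407540/701161567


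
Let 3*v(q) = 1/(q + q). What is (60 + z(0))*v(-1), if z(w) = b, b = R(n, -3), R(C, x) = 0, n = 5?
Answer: -10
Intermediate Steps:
v(q) = 1/(6*q) (v(q) = 1/(3*(q + q)) = 1/(3*((2*q))) = (1/(2*q))/3 = 1/(6*q))
b = 0
z(w) = 0
(60 + z(0))*v(-1) = (60 + 0)*((1/6)/(-1)) = 60*((1/6)*(-1)) = 60*(-1/6) = -10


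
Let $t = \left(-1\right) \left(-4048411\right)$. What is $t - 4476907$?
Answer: $-428496$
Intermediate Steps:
$t = 4048411$
$t - 4476907 = 4048411 - 4476907 = -428496$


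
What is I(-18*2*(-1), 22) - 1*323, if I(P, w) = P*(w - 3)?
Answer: 361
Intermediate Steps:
I(P, w) = P*(-3 + w)
I(-18*2*(-1), 22) - 1*323 = (-18*2*(-1))*(-3 + 22) - 1*323 = (-3*12*(-1))*19 - 323 = -36*(-1)*19 - 323 = 36*19 - 323 = 684 - 323 = 361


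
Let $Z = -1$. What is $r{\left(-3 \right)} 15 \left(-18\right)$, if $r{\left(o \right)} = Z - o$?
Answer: $-540$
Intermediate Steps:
$r{\left(o \right)} = -1 - o$
$r{\left(-3 \right)} 15 \left(-18\right) = \left(-1 - -3\right) 15 \left(-18\right) = \left(-1 + 3\right) 15 \left(-18\right) = 2 \cdot 15 \left(-18\right) = 30 \left(-18\right) = -540$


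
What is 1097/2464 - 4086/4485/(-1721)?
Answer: 2825821783/6339613280 ≈ 0.44574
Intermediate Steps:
1097/2464 - 4086/4485/(-1721) = 1097*(1/2464) - 4086*1/4485*(-1/1721) = 1097/2464 - 1362/1495*(-1/1721) = 1097/2464 + 1362/2572895 = 2825821783/6339613280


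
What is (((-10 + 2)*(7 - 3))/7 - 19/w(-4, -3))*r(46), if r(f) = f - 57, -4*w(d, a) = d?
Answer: 1815/7 ≈ 259.29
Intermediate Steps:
w(d, a) = -d/4
r(f) = -57 + f
(((-10 + 2)*(7 - 3))/7 - 19/w(-4, -3))*r(46) = (((-10 + 2)*(7 - 3))/7 - 19/((-1/4*(-4))))*(-57 + 46) = (-8*4*(1/7) - 19/1)*(-11) = (-32*1/7 - 19*1)*(-11) = (-32/7 - 19)*(-11) = -165/7*(-11) = 1815/7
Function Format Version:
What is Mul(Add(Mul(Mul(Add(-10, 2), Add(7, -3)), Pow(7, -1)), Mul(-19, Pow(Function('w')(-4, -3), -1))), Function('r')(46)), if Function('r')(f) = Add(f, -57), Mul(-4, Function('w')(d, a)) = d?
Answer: Rational(1815, 7) ≈ 259.29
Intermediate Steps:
Function('w')(d, a) = Mul(Rational(-1, 4), d)
Function('r')(f) = Add(-57, f)
Mul(Add(Mul(Mul(Add(-10, 2), Add(7, -3)), Pow(7, -1)), Mul(-19, Pow(Function('w')(-4, -3), -1))), Function('r')(46)) = Mul(Add(Mul(Mul(Add(-10, 2), Add(7, -3)), Pow(7, -1)), Mul(-19, Pow(Mul(Rational(-1, 4), -4), -1))), Add(-57, 46)) = Mul(Add(Mul(Mul(-8, 4), Rational(1, 7)), Mul(-19, Pow(1, -1))), -11) = Mul(Add(Mul(-32, Rational(1, 7)), Mul(-19, 1)), -11) = Mul(Add(Rational(-32, 7), -19), -11) = Mul(Rational(-165, 7), -11) = Rational(1815, 7)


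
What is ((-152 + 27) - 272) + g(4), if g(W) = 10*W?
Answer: -357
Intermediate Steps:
((-152 + 27) - 272) + g(4) = ((-152 + 27) - 272) + 10*4 = (-125 - 272) + 40 = -397 + 40 = -357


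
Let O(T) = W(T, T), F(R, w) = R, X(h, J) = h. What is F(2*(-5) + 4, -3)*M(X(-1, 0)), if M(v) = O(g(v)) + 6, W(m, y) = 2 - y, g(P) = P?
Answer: -54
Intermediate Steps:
O(T) = 2 - T
M(v) = 8 - v (M(v) = (2 - v) + 6 = 8 - v)
F(2*(-5) + 4, -3)*M(X(-1, 0)) = (2*(-5) + 4)*(8 - 1*(-1)) = (-10 + 4)*(8 + 1) = -6*9 = -54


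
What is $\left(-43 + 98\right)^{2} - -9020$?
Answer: $12045$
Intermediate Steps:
$\left(-43 + 98\right)^{2} - -9020 = 55^{2} + 9020 = 3025 + 9020 = 12045$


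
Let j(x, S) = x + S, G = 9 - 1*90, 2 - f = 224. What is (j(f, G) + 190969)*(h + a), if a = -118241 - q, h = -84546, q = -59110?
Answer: -27394318882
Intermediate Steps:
f = -222 (f = 2 - 1*224 = 2 - 224 = -222)
G = -81 (G = 9 - 90 = -81)
a = -59131 (a = -118241 - 1*(-59110) = -118241 + 59110 = -59131)
j(x, S) = S + x
(j(f, G) + 190969)*(h + a) = ((-81 - 222) + 190969)*(-84546 - 59131) = (-303 + 190969)*(-143677) = 190666*(-143677) = -27394318882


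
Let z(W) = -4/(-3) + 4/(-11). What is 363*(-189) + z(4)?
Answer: -2263999/33 ≈ -68606.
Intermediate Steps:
z(W) = 32/33 (z(W) = -4*(-⅓) + 4*(-1/11) = 4/3 - 4/11 = 32/33)
363*(-189) + z(4) = 363*(-189) + 32/33 = -68607 + 32/33 = -2263999/33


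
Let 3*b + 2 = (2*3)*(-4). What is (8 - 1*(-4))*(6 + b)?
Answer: -32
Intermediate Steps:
b = -26/3 (b = -2/3 + ((2*3)*(-4))/3 = -2/3 + (6*(-4))/3 = -2/3 + (1/3)*(-24) = -2/3 - 8 = -26/3 ≈ -8.6667)
(8 - 1*(-4))*(6 + b) = (8 - 1*(-4))*(6 - 26/3) = (8 + 4)*(-8/3) = 12*(-8/3) = -32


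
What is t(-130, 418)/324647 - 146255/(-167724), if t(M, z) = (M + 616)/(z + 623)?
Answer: 16476019875083/18894529419516 ≈ 0.87200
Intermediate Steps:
t(M, z) = (616 + M)/(623 + z)
t(-130, 418)/324647 - 146255/(-167724) = ((616 - 130)/(623 + 418))/324647 - 146255/(-167724) = (486/1041)*(1/324647) - 146255*(-1/167724) = ((1/1041)*486)*(1/324647) + 146255/167724 = (162/347)*(1/324647) + 146255/167724 = 162/112652509 + 146255/167724 = 16476019875083/18894529419516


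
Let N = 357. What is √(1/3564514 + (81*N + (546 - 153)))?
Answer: √1031595089337034/187606 ≈ 171.20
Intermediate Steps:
√(1/3564514 + (81*N + (546 - 153))) = √(1/3564514 + (81*357 + (546 - 153))) = √(1/3564514 + (28917 + 393)) = √(1/3564514 + 29310) = √(104475905341/3564514) = √1031595089337034/187606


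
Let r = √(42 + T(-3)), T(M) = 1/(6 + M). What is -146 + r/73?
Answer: -146 + √381/219 ≈ -145.91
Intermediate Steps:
r = √381/3 (r = √(42 + 1/(6 - 3)) = √(42 + 1/3) = √(42 + ⅓) = √(127/3) = √381/3 ≈ 6.5064)
-146 + r/73 = -146 + (√381/3)/73 = -146 + (√381/3)*(1/73) = -146 + √381/219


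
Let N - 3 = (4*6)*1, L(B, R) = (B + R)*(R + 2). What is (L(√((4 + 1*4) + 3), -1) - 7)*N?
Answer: -216 + 27*√11 ≈ -126.45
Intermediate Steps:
L(B, R) = (2 + R)*(B + R) (L(B, R) = (B + R)*(2 + R) = (2 + R)*(B + R))
N = 27 (N = 3 + (4*6)*1 = 3 + 24*1 = 3 + 24 = 27)
(L(√((4 + 1*4) + 3), -1) - 7)*N = (((-1)² + 2*√((4 + 1*4) + 3) + 2*(-1) + √((4 + 1*4) + 3)*(-1)) - 7)*27 = ((1 + 2*√((4 + 4) + 3) - 2 + √((4 + 4) + 3)*(-1)) - 7)*27 = ((1 + 2*√(8 + 3) - 2 + √(8 + 3)*(-1)) - 7)*27 = ((1 + 2*√11 - 2 + √11*(-1)) - 7)*27 = ((1 + 2*√11 - 2 - √11) - 7)*27 = ((-1 + √11) - 7)*27 = (-8 + √11)*27 = -216 + 27*√11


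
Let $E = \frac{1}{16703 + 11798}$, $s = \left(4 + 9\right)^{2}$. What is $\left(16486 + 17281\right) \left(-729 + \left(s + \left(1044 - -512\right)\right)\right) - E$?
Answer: $\frac{958543693931}{28501} \approx 3.3632 \cdot 10^{7}$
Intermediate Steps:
$s = 169$ ($s = 13^{2} = 169$)
$E = \frac{1}{28501} \approx 3.5086 \cdot 10^{-5}$
$\left(16486 + 17281\right) \left(-729 + \left(s + \left(1044 - -512\right)\right)\right) - E = \left(16486 + 17281\right) \left(-729 + \left(169 + \left(1044 - -512\right)\right)\right) - \frac{1}{28501} = 33767 \left(-729 + \left(169 + \left(1044 + 512\right)\right)\right) - \frac{1}{28501} = 33767 \left(-729 + \left(169 + 1556\right)\right) - \frac{1}{28501} = 33767 \left(-729 + 1725\right) - \frac{1}{28501} = 33767 \cdot 996 - \frac{1}{28501} = 33631932 - \frac{1}{28501} = \frac{958543693931}{28501}$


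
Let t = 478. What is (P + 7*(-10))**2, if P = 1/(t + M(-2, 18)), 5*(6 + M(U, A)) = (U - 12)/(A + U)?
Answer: 1745225944900/356190129 ≈ 4899.7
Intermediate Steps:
M(U, A) = -6 + (-12 + U)/(5*(A + U)) (M(U, A) = -6 + ((U - 12)/(A + U))/5 = -6 + ((-12 + U)/(A + U))/5 = -6 + (-12 + U)/(5*(A + U)))
P = 40/18873 (P = 1/(478 + (-12 - 30*18 - 29*(-2))/(5*(18 - 2))) = 1/(478 + (1/5)*(-12 - 540 + 58)/16) = 1/(478 + (1/5)*(1/16)*(-494)) = 1/(478 - 247/40) = 1/(18873/40) = 40/18873 ≈ 0.0021194)
(P + 7*(-10))**2 = (40/18873 + 7*(-10))**2 = (40/18873 - 70)**2 = (-1321070/18873)**2 = 1745225944900/356190129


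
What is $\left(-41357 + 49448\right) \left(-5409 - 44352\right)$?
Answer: $-402616251$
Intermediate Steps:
$\left(-41357 + 49448\right) \left(-5409 - 44352\right) = 8091 \left(-49761\right) = -402616251$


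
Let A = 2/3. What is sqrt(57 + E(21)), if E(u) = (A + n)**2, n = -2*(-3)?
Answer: sqrt(913)/3 ≈ 10.072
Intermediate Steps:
A = 2/3 (A = 2*(1/3) = 2/3 ≈ 0.66667)
n = 6
E(u) = 400/9 (E(u) = (2/3 + 6)**2 = (20/3)**2 = 400/9)
sqrt(57 + E(21)) = sqrt(57 + 400/9) = sqrt(913/9) = sqrt(913)/3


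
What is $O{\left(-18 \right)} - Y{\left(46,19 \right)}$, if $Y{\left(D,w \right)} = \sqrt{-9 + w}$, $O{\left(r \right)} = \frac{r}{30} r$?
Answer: $\frac{54}{5} - \sqrt{10} \approx 7.6377$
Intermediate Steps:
$O{\left(r \right)} = \frac{r^{2}}{30}$ ($O{\left(r \right)} = r \frac{1}{30} r = \frac{r}{30} r = \frac{r^{2}}{30}$)
$O{\left(-18 \right)} - Y{\left(46,19 \right)} = \frac{\left(-18\right)^{2}}{30} - \sqrt{-9 + 19} = \frac{1}{30} \cdot 324 - \sqrt{10} = \frac{54}{5} - \sqrt{10}$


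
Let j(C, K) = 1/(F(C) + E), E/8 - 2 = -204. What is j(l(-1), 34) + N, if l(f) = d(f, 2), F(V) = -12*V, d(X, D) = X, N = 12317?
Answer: 19756467/1604 ≈ 12317.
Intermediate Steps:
E = -1616 (E = 16 + 8*(-204) = 16 - 1632 = -1616)
l(f) = f
j(C, K) = 1/(-1616 - 12*C) (j(C, K) = 1/(-12*C - 1616) = 1/(-1616 - 12*C))
j(l(-1), 34) + N = -1/(1616 + 12*(-1)) + 12317 = -1/(1616 - 12) + 12317 = -1/1604 + 12317 = 19756467/1604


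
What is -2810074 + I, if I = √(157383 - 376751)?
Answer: -2810074 + 2*I*√54842 ≈ -2.8101e+6 + 468.37*I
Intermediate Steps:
I = 2*I*√54842 (I = √(-219368) = 2*I*√54842 ≈ 468.37*I)
-2810074 + I = -2810074 + 2*I*√54842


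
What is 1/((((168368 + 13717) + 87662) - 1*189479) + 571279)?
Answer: 1/651547 ≈ 1.5348e-6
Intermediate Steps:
1/((((168368 + 13717) + 87662) - 1*189479) + 571279) = 1/(((182085 + 87662) - 189479) + 571279) = 1/((269747 - 189479) + 571279) = 1/(80268 + 571279) = 1/651547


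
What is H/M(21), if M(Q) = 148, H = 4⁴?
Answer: 64/37 ≈ 1.7297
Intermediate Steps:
H = 256
H/M(21) = 256/148 = 256*(1/148) = 64/37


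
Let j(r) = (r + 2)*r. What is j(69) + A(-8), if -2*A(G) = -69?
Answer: 9867/2 ≈ 4933.5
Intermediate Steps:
A(G) = 69/2 (A(G) = -½*(-69) = 69/2)
j(r) = r*(2 + r) (j(r) = (2 + r)*r = r*(2 + r))
j(69) + A(-8) = 69*(2 + 69) + 69/2 = 69*71 + 69/2 = 4899 + 69/2 = 9867/2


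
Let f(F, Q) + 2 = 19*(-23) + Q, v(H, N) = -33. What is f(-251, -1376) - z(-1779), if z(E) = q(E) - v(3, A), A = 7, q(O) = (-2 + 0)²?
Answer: -1852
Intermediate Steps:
q(O) = 4 (q(O) = (-2)² = 4)
f(F, Q) = -439 + Q (f(F, Q) = -2 + (19*(-23) + Q) = -2 + (-437 + Q) = -439 + Q)
z(E) = 37 (z(E) = 4 - 1*(-33) = 4 + 33 = 37)
f(-251, -1376) - z(-1779) = (-439 - 1376) - 1*37 = -1815 - 37 = -1852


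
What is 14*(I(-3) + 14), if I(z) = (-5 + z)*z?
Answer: 532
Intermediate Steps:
I(z) = z*(-5 + z)
14*(I(-3) + 14) = 14*(-3*(-5 - 3) + 14) = 14*(-3*(-8) + 14) = 14*(24 + 14) = 14*38 = 532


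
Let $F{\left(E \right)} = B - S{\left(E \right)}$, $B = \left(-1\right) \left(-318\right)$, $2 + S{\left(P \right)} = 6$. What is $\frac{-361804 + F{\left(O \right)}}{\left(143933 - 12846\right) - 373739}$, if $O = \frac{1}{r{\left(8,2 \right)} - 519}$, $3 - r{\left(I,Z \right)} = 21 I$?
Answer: $\frac{180745}{121326} \approx 1.4897$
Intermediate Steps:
$S{\left(P \right)} = 4$ ($S{\left(P \right)} = -2 + 6 = 4$)
$B = 318$
$r{\left(I,Z \right)} = 3 - 21 I$
$O = - \frac{1}{684}$ ($O = \frac{1}{\left(3 - 168\right) - 519} = \frac{1}{-165 - 519} = \frac{1}{-684} = - \frac{1}{684} \approx -0.001462$)
$F{\left(E \right)} = 314$ ($F{\left(E \right)} = 318 - 4 = 314$)
$\frac{-361804 + F{\left(O \right)}}{\left(143933 - 12846\right) - 373739} = \frac{-361804 + 314}{\left(143933 - 12846\right) - 373739} = - \frac{361490}{131087 - 373739} = - \frac{361490}{-242652} = \left(-361490\right) \left(- \frac{1}{242652}\right) = \frac{180745}{121326}$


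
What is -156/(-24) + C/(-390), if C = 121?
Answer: 1207/195 ≈ 6.1897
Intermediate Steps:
-156/(-24) + C/(-390) = -156/(-24) + 121/(-390) = -156*(-1/24) + 121*(-1/390) = 13/2 - 121/390 = 1207/195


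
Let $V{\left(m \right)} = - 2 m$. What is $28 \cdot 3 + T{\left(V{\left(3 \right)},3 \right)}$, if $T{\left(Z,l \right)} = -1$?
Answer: $83$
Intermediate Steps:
$28 \cdot 3 + T{\left(V{\left(3 \right)},3 \right)} = 28 \cdot 3 - 1 = 84 - 1 = 83$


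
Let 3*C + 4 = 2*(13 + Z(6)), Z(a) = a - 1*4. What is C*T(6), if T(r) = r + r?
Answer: 104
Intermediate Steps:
Z(a) = -4 + a (Z(a) = a - 4 = -4 + a)
T(r) = 2*r
C = 26/3 (C = -4/3 + (2*(13 + (-4 + 6)))/3 = -4/3 + (2*(13 + 2))/3 = -4/3 + (2*15)/3 = -4/3 + (⅓)*30 = -4/3 + 10 = 26/3 ≈ 8.6667)
C*T(6) = 26*(2*6)/3 = (26/3)*12 = 104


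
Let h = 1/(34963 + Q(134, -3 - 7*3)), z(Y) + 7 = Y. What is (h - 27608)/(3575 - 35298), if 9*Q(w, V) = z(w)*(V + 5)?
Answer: 8620708423/9905633642 ≈ 0.87028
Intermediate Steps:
z(Y) = -7 + Y
Q(w, V) = (-7 + w)*(5 + V)/9 (Q(w, V) = ((-7 + w)*(V + 5))/9 = ((-7 + w)*(5 + V))/9 = (-7 + w)*(5 + V)/9)
h = 9/312254 (h = 1/(34963 + (-7 + 134)*(5 + (-3 - 7*3))/9) = 1/(34963 + (1/9)*127*(5 + (-3 - 21))) = 1/(34963 + (1/9)*127*(5 - 24)) = 1/(34963 + (1/9)*127*(-19)) = 1/(34963 - 2413/9) = 1/(312254/9) = 9/312254 ≈ 2.8823e-5)
(h - 27608)/(3575 - 35298) = (9/312254 - 27608)/(3575 - 35298) = -8620708423/312254/(-31723) = -8620708423/312254*(-1/31723) = 8620708423/9905633642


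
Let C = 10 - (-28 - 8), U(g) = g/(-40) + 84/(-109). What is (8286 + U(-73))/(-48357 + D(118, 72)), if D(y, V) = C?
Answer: -36131557/210635960 ≈ -0.17154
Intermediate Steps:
U(g) = -84/109 - g/40 (U(g) = g*(-1/40) + 84*(-1/109) = -g/40 - 84/109 = -84/109 - g/40)
C = 46 (C = 10 - 1*(-36) = 10 + 36 = 46)
D(y, V) = 46
(8286 + U(-73))/(-48357 + D(118, 72)) = (8286 + (-84/109 - 1/40*(-73)))/(-48357 + 46) = (8286 + (-84/109 + 73/40))/(-48311) = (8286 + 4597/4360)*(-1/48311) = (36131557/4360)*(-1/48311) = -36131557/210635960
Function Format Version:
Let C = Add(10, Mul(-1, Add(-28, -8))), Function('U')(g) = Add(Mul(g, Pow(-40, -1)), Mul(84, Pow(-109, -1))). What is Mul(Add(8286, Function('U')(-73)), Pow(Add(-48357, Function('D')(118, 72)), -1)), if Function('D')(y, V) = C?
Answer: Rational(-36131557, 210635960) ≈ -0.17154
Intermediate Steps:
Function('U')(g) = Add(Rational(-84, 109), Mul(Rational(-1, 40), g)) (Function('U')(g) = Add(Mul(g, Rational(-1, 40)), Mul(84, Rational(-1, 109))) = Add(Mul(Rational(-1, 40), g), Rational(-84, 109)) = Add(Rational(-84, 109), Mul(Rational(-1, 40), g)))
C = 46 (C = Add(10, Mul(-1, -36)) = Add(10, 36) = 46)
Function('D')(y, V) = 46
Mul(Add(8286, Function('U')(-73)), Pow(Add(-48357, Function('D')(118, 72)), -1)) = Mul(Add(8286, Add(Rational(-84, 109), Mul(Rational(-1, 40), -73))), Pow(Add(-48357, 46), -1)) = Mul(Add(8286, Add(Rational(-84, 109), Rational(73, 40))), Pow(-48311, -1)) = Mul(Add(8286, Rational(4597, 4360)), Rational(-1, 48311)) = Mul(Rational(36131557, 4360), Rational(-1, 48311)) = Rational(-36131557, 210635960)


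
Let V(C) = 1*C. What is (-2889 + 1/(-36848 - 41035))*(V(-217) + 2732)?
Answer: -565885029820/77883 ≈ -7.2658e+6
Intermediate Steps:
V(C) = C
(-2889 + 1/(-36848 - 41035))*(V(-217) + 2732) = (-2889 + 1/(-36848 - 41035))*(-217 + 2732) = (-2889 + 1/(-77883))*2515 = (-2889 - 1/77883)*2515 = -225003988/77883*2515 = -565885029820/77883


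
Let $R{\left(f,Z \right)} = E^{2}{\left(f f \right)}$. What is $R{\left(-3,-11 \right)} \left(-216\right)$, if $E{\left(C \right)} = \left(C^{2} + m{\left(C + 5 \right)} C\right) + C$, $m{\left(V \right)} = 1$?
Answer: $-2117016$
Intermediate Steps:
$E{\left(C \right)} = C^{2} + 2 C$ ($E{\left(C \right)} = \left(C^{2} + 1 C\right) + C = \left(C^{2} + C\right) + C = \left(C + C^{2}\right) + C = C^{2} + 2 C$)
$R{\left(f,Z \right)} = f^{4} \left(2 + f^{2}\right)^{2}$ ($R{\left(f,Z \right)} = \left(f f \left(2 + f f\right)\right)^{2} = \left(f^{2} \left(2 + f^{2}\right)\right)^{2} = f^{4} \left(2 + f^{2}\right)^{2}$)
$R{\left(-3,-11 \right)} \left(-216\right) = \left(-3\right)^{4} \left(2 + \left(-3\right)^{2}\right)^{2} \left(-216\right) = 81 \left(2 + 9\right)^{2} \left(-216\right) = 81 \cdot 11^{2} \left(-216\right) = 81 \cdot 121 \left(-216\right) = 9801 \left(-216\right) = -2117016$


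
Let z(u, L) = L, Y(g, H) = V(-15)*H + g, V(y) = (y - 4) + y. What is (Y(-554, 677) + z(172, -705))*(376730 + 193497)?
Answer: -13843400879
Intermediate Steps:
V(y) = -4 + 2*y (V(y) = (-4 + y) + y = -4 + 2*y)
Y(g, H) = g - 34*H (Y(g, H) = (-4 + 2*(-15))*H + g = (-4 - 30)*H + g = -34*H + g = g - 34*H)
(Y(-554, 677) + z(172, -705))*(376730 + 193497) = ((-554 - 34*677) - 705)*(376730 + 193497) = ((-554 - 23018) - 705)*570227 = (-23572 - 705)*570227 = -24277*570227 = -13843400879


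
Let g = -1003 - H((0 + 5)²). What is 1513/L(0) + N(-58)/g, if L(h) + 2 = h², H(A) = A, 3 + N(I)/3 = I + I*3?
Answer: -776977/1028 ≈ -755.81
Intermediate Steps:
N(I) = -9 + 12*I (N(I) = -9 + 3*(I + I*3) = -9 + 3*(I + 3*I) = -9 + 3*(4*I) = -9 + 12*I)
g = -1028 (g = -1003 - (0 + 5)² = -1003 - 1*5² = -1003 - 1*25 = -1003 - 25 = -1028)
L(h) = -2 + h²
1513/L(0) + N(-58)/g = 1513/(-2 + 0²) + (-9 + 12*(-58))/(-1028) = 1513/(-2 + 0) + (-9 - 696)*(-1/1028) = 1513/(-2) - 705*(-1/1028) = 1513*(-½) + 705/1028 = -1513/2 + 705/1028 = -776977/1028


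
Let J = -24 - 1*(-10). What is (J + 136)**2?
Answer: 14884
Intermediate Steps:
J = -14 (J = -24 + 10 = -14)
(J + 136)**2 = (-14 + 136)**2 = 122**2 = 14884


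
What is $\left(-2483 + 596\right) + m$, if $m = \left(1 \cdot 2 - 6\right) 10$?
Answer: $-1927$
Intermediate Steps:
$m = -40$ ($m = \left(2 - 6\right) 10 = \left(-4\right) 10 = -40$)
$\left(-2483 + 596\right) + m = \left(-2483 + 596\right) - 40 = -1887 - 40 = -1927$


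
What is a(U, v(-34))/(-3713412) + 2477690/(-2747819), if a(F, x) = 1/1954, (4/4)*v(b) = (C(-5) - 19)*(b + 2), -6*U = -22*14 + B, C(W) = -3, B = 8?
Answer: -17978136105506939/19938194030628312 ≈ -0.90169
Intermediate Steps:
U = 50 (U = -(-22*14 + 8)/6 = -(-308 + 8)/6 = -1/6*(-300) = 50)
v(b) = -44 - 22*b (v(b) = (-3 - 19)*(b + 2) = -22*(2 + b) = -44 - 22*b)
a(F, x) = 1/1954
a(U, v(-34))/(-3713412) + 2477690/(-2747819) = (1/1954)/(-3713412) + 2477690/(-2747819) = (1/1954)*(-1/3713412) + 2477690*(-1/2747819) = -1/7256007048 - 2477690/2747819 = -17978136105506939/19938194030628312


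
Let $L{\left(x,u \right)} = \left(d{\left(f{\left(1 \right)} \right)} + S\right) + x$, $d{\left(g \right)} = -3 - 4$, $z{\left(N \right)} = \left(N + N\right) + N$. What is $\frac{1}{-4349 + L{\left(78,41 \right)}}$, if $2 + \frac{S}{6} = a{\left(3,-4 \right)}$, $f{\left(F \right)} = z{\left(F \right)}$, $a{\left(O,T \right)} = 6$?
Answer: $- \frac{1}{4254} \approx -0.00023507$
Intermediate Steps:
$z{\left(N \right)} = 3 N$ ($z{\left(N \right)} = 2 N + N = 3 N$)
$f{\left(F \right)} = 3 F$
$d{\left(g \right)} = -7$
$S = 24$ ($S = -12 + 6 \cdot 6 = -12 + 36 = 24$)
$L{\left(x,u \right)} = 17 + x$ ($L{\left(x,u \right)} = \left(-7 + 24\right) + x = 17 + x$)
$\frac{1}{-4349 + L{\left(78,41 \right)}} = \frac{1}{-4349 + \left(17 + 78\right)} = \frac{1}{-4349 + 95} = \frac{1}{-4254} = - \frac{1}{4254}$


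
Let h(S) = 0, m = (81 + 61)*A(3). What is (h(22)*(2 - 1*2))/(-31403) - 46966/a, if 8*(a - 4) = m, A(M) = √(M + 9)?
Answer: 751456/15059 - 6669172*√3/15059 ≈ -717.17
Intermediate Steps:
A(M) = √(9 + M)
m = 284*√3 (m = (81 + 61)*√(9 + 3) = 142*√12 = 142*(2*√3) = 284*√3 ≈ 491.90)
a = 4 + 71*√3/2 (a = 4 + (284*√3)/8 = 4 + 71*√3/2 ≈ 65.488)
(h(22)*(2 - 1*2))/(-31403) - 46966/a = (0*(2 - 1*2))/(-31403) - 46966/(4 + 71*√3/2) = (0*(2 - 2))*(-1/31403) - 46966/(4 + 71*√3/2) = (0*0)*(-1/31403) - 46966/(4 + 71*√3/2) = 0*(-1/31403) - 46966/(4 + 71*√3/2) = 0 - 46966/(4 + 71*√3/2) = -46966/(4 + 71*√3/2)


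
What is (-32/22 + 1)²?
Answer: 25/121 ≈ 0.20661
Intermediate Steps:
(-32/22 + 1)² = (-32*1/22 + 1)² = (-16/11 + 1)² = (-5/11)² = 25/121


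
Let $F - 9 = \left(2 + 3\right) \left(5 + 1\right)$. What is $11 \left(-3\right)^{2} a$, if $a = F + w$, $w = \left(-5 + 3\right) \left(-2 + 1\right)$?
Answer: $4059$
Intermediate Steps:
$F = 39$ ($F = 9 + \left(2 + 3\right) \left(5 + 1\right) = 9 + 5 \cdot 6 = 9 + 30 = 39$)
$w = 2$ ($w = \left(-2\right) \left(-1\right) = 2$)
$a = 41$ ($a = 39 + 2 = 41$)
$11 \left(-3\right)^{2} a = 11 \left(-3\right)^{2} \cdot 41 = 11 \cdot 9 \cdot 41 = 99 \cdot 41 = 4059$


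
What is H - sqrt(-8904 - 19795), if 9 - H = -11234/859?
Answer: 18965/859 - I*sqrt(28699) ≈ 22.078 - 169.41*I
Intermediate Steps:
H = 18965/859 (H = 9 - (-11234)/859 = 9 - 1*(-11234/859) = 9 + 11234/859 = 18965/859 ≈ 22.078)
H - sqrt(-8904 - 19795) = 18965/859 - sqrt(-8904 - 19795) = 18965/859 - sqrt(-28699) = 18965/859 - I*sqrt(28699)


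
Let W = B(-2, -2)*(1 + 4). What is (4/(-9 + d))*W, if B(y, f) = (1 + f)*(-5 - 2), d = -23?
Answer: -35/8 ≈ -4.3750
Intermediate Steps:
B(y, f) = -7 - 7*f (B(y, f) = (1 + f)*(-7) = -7 - 7*f)
W = 35 (W = (-7 - 7*(-2))*(1 + 4) = (-7 + 14)*5 = 7*5 = 35)
(4/(-9 + d))*W = (4/(-9 - 23))*35 = (4/(-32))*35 = (4*(-1/32))*35 = -⅛*35 = -35/8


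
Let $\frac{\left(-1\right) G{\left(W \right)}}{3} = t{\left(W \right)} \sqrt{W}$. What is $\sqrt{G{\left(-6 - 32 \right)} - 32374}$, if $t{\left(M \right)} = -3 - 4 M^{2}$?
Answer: $\sqrt{-32374 + 17337 i \sqrt{38}} \approx 199.12 + 268.37 i$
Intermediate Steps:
$G{\left(W \right)} = - 3 \sqrt{W} \left(-3 - 4 W^{2}\right)$ ($G{\left(W \right)} = - 3 \left(-3 - 4 W^{2}\right) \sqrt{W} = - 3 \sqrt{W} \left(-3 - 4 W^{2}\right)$)
$\sqrt{G{\left(-6 - 32 \right)} - 32374} = \sqrt{\sqrt{-6 - 32} \left(9 + 12 \left(-6 - 32\right)^{2}\right) - 32374} = \sqrt{\sqrt{-38} \left(9 + 12 \left(-38\right)^{2}\right) - 32374} = \sqrt{i \sqrt{38} \left(9 + 12 \cdot 1444\right) - 32374} = \sqrt{i \sqrt{38} \left(9 + 17328\right) - 32374} = \sqrt{i \sqrt{38} \cdot 17337 - 32374} = \sqrt{17337 i \sqrt{38} - 32374} = \sqrt{-32374 + 17337 i \sqrt{38}}$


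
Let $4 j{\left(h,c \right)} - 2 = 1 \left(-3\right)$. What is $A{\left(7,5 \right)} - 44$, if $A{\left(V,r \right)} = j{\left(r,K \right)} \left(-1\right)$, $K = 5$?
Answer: $- \frac{175}{4} \approx -43.75$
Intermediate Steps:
$j{\left(h,c \right)} = - \frac{1}{4}$ ($j{\left(h,c \right)} = \frac{1}{2} + \frac{1 \left(-3\right)}{4} = \frac{1}{2} + \frac{1}{4} \left(-3\right) = \frac{1}{2} - \frac{3}{4} = - \frac{1}{4}$)
$A{\left(V,r \right)} = \frac{1}{4}$ ($A{\left(V,r \right)} = \left(- \frac{1}{4}\right) \left(-1\right) = \frac{1}{4}$)
$A{\left(7,5 \right)} - 44 = \frac{1}{4} - 44 = - \frac{175}{4}$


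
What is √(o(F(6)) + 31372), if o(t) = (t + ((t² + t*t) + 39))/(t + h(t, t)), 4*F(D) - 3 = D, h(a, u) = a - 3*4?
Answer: √3136515/10 ≈ 177.10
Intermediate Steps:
h(a, u) = -12 + a (h(a, u) = a - 12 = -12 + a)
F(D) = ¾ + D/4
o(t) = (39 + t + 2*t²)/(-12 + 2*t) (o(t) = (t + ((t² + t*t) + 39))/(t + (-12 + t)) = (t + ((t² + t²) + 39))/(-12 + 2*t) = (t + (2*t² + 39))/(-12 + 2*t) = (t + (39 + 2*t²))/(-12 + 2*t) = (39 + t + 2*t²)/(-12 + 2*t))
√(o(F(6)) + 31372) = √((39 + (¾ + (¼)*6) + 2*(¾ + (¼)*6)²)/(2*(-6 + (¾ + (¼)*6))) + 31372) = √((39 + (¾ + 3/2) + 2*(¾ + 3/2)²)/(2*(-6 + (¾ + 3/2))) + 31372) = √((39 + 9/4 + 2*(9/4)²)/(2*(-6 + 9/4)) + 31372) = √((39 + 9/4 + 2*(81/16))/(2*(-15/4)) + 31372) = √((½)*(-4/15)*(39 + 9/4 + 81/8) + 31372) = √((½)*(-4/15)*(411/8) + 31372) = √(-137/20 + 31372) = √(627303/20) = √3136515/10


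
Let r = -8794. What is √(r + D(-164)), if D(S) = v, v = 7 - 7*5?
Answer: I*√8822 ≈ 93.926*I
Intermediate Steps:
v = -28 (v = 7 - 35 = -28)
D(S) = -28
√(r + D(-164)) = √(-8794 - 28) = √(-8822) = I*√8822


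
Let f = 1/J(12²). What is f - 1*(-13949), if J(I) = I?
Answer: 2008657/144 ≈ 13949.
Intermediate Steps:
f = 1/144 (f = 1/(12²) = 1/144 ≈ 0.0069444)
f - 1*(-13949) = 1/144 - 1*(-13949) = 1/144 + 13949 = 2008657/144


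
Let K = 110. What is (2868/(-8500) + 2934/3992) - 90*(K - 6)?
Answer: -39698753757/4241500 ≈ -9359.6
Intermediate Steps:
(2868/(-8500) + 2934/3992) - 90*(K - 6) = (2868/(-8500) + 2934/3992) - 90*(110 - 6) = (2868*(-1/8500) + 2934*(1/3992)) - 90*104 = (-717/2125 + 1467/1996) - 1*9360 = 1686243/4241500 - 9360 = -39698753757/4241500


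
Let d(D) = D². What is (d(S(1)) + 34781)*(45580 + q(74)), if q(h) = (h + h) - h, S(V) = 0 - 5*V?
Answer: 1589033124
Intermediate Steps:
S(V) = -5*V
q(h) = h (q(h) = 2*h - h = h)
(d(S(1)) + 34781)*(45580 + q(74)) = ((-5*1)² + 34781)*(45580 + 74) = ((-5)² + 34781)*45654 = (25 + 34781)*45654 = 34806*45654 = 1589033124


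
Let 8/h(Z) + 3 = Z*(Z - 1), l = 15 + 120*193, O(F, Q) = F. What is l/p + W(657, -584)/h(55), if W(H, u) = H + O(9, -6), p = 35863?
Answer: 35433131193/143452 ≈ 2.4700e+5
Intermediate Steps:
W(H, u) = 9 + H (W(H, u) = H + 9 = 9 + H)
l = 23175 (l = 15 + 23160 = 23175)
h(Z) = 8/(-3 + Z*(-1 + Z)) (h(Z) = 8/(-3 + Z*(Z - 1)) = 8/(-3 + Z*(-1 + Z)))
l/p + W(657, -584)/h(55) = 23175/35863 + (9 + 657)/((8/(-3 + 55**2 - 1*55))) = 23175*(1/35863) + 666/((8/(-3 + 3025 - 55))) = 23175/35863 + 666/((8/2967)) = 23175/35863 + 666/((8*(1/2967))) = 23175/35863 + 666/(8/2967) = 23175/35863 + 666*(2967/8) = 23175/35863 + 988011/4 = 35433131193/143452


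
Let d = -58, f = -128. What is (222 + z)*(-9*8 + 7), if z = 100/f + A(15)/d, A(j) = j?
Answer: -13328315/928 ≈ -14362.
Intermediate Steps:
z = -965/928 (z = 100/(-128) + 15/(-58) = 100*(-1/128) + 15*(-1/58) = -25/32 - 15/58 = -965/928 ≈ -1.0399)
(222 + z)*(-9*8 + 7) = (222 - 965/928)*(-9*8 + 7) = 205051*(-72 + 7)/928 = (205051/928)*(-65) = -13328315/928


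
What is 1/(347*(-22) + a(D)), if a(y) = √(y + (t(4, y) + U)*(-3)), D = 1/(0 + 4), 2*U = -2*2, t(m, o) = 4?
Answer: -30536/233111847 - 2*I*√23/233111847 ≈ -0.00013099 - 4.1146e-8*I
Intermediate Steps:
U = -2 (U = (-2*2)/2 = (½)*(-4) = -2)
D = ¼ (D = 1/4 = ¼ ≈ 0.25000)
a(y) = √(-6 + y) (a(y) = √(y + (4 - 2)*(-3)) = √(y + 2*(-3)) = √(y - 6) = √(-6 + y))
1/(347*(-22) + a(D)) = 1/(347*(-22) + √(-6 + ¼)) = 1/(-7634 + √(-23/4)) = 1/(-7634 + I*√23/2)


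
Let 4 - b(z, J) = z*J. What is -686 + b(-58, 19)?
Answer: 420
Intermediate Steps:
b(z, J) = 4 - J*z (b(z, J) = 4 - z*J = 4 - J*z)
-686 + b(-58, 19) = -686 + (4 - 1*19*(-58)) = -686 + (4 + 1102) = -686 + 1106 = 420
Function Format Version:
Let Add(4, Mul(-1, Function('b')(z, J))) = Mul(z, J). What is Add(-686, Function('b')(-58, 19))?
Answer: 420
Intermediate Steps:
Function('b')(z, J) = Add(4, Mul(-1, J, z)) (Function('b')(z, J) = Add(4, Mul(-1, Mul(z, J))) = Add(4, Mul(-1, Mul(J, z))) = Add(4, Mul(-1, J, z)))
Add(-686, Function('b')(-58, 19)) = Add(-686, Add(4, Mul(-1, 19, -58))) = Add(-686, Add(4, 1102)) = Add(-686, 1106) = 420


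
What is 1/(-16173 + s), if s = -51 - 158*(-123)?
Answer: 1/3210 ≈ 0.00031153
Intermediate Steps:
s = 19383 (s = -51 + 19434 = 19383)
1/(-16173 + s) = 1/(-16173 + 19383) = 1/3210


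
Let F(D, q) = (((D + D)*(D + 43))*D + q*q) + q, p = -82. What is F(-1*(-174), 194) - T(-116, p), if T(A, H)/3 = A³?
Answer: 17860302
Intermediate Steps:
T(A, H) = 3*A³
F(D, q) = q + q² + 2*D²*(43 + D) (F(D, q) = (((2*D)*(43 + D))*D + q²) + q = ((2*D*(43 + D))*D + q²) + q = (2*D²*(43 + D) + q²) + q = (q² + 2*D²*(43 + D)) + q = q + q² + 2*D²*(43 + D))
F(-1*(-174), 194) - T(-116, p) = (194 + 194² + 2*(-1*(-174))³ + 86*(-1*(-174))²) - 3*(-116)³ = (194 + 37636 + 2*174³ + 86*174²) - 3*(-1560896) = (194 + 37636 + 2*5268024 + 86*30276) - 1*(-4682688) = (194 + 37636 + 10536048 + 2603736) + 4682688 = 13177614 + 4682688 = 17860302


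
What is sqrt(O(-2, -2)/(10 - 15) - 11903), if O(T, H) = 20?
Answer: 63*I*sqrt(3) ≈ 109.12*I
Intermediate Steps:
sqrt(O(-2, -2)/(10 - 15) - 11903) = sqrt(20/(10 - 15) - 11903) = sqrt(20/(-5) - 11903) = sqrt(20*(-1/5) - 11903) = sqrt(-4 - 11903) = sqrt(-11907) = 63*I*sqrt(3)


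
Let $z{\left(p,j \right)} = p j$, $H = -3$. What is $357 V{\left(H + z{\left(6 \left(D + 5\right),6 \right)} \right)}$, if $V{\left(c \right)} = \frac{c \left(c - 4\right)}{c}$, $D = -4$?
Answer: $10353$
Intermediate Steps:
$z{\left(p,j \right)} = j p$
$V{\left(c \right)} = -4 + c$ ($V{\left(c \right)} = \frac{c \left(-4 + c\right)}{c} = -4 + c$)
$357 V{\left(H + z{\left(6 \left(D + 5\right),6 \right)} \right)} = 357 \left(-4 - \left(3 - 6 \cdot 6 \left(-4 + 5\right)\right)\right) = 357 \left(-4 - \left(3 - 6 \cdot 6 \cdot 1\right)\right) = 357 \left(-4 + \left(-3 + 6 \cdot 6\right)\right) = 357 \left(-4 + \left(-3 + 36\right)\right) = 357 \left(-4 + 33\right) = 357 \cdot 29 = 10353$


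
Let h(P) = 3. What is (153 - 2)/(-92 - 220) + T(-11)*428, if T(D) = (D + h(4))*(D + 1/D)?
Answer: 130329475/3432 ≈ 37975.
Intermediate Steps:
T(D) = (3 + D)*(D + 1/D) (T(D) = (D + 3)*(D + 1/D) = (3 + D)*(D + 1/D))
(153 - 2)/(-92 - 220) + T(-11)*428 = (153 - 2)/(-92 - 220) + (1 + (-11)**2 + 3*(-11) + 3/(-11))*428 = 151/(-312) + (1 + 121 - 33 + 3*(-1/11))*428 = 151*(-1/312) + (1 + 121 - 33 - 3/11)*428 = -151/312 + (976/11)*428 = -151/312 + 417728/11 = 130329475/3432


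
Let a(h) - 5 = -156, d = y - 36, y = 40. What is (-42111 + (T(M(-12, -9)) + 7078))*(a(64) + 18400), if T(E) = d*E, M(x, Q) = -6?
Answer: -639755193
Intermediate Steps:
d = 4 (d = 40 - 36 = 4)
a(h) = -151 (a(h) = 5 - 156 = -151)
T(E) = 4*E
(-42111 + (T(M(-12, -9)) + 7078))*(a(64) + 18400) = (-42111 + (4*(-6) + 7078))*(-151 + 18400) = (-42111 + (-24 + 7078))*18249 = (-42111 + 7054)*18249 = -35057*18249 = -639755193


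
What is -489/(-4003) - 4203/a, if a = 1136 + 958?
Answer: -5266881/2794094 ≈ -1.8850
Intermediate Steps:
a = 2094
-489/(-4003) - 4203/a = -489/(-4003) - 4203/2094 = -489*(-1/4003) - 4203*1/2094 = 489/4003 - 1401/698 = -5266881/2794094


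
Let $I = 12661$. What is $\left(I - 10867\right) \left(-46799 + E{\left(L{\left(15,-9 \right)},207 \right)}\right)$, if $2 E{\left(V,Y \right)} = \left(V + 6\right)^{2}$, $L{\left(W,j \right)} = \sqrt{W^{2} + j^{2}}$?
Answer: $-83650632 + 32292 \sqrt{34} \approx -8.3462 \cdot 10^{7}$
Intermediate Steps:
$E{\left(V,Y \right)} = \frac{\left(6 + V\right)^{2}}{2}$ ($E{\left(V,Y \right)} = \frac{\left(V + 6\right)^{2}}{2} = \frac{\left(6 + V\right)^{2}}{2}$)
$\left(I - 10867\right) \left(-46799 + E{\left(L{\left(15,-9 \right)},207 \right)}\right) = \left(12661 - 10867\right) \left(-46799 + \frac{\left(6 + \sqrt{15^{2} + \left(-9\right)^{2}}\right)^{2}}{2}\right) = 1794 \left(-46799 + \frac{\left(6 + \sqrt{225 + 81}\right)^{2}}{2}\right) = 1794 \left(-46799 + \frac{\left(6 + \sqrt{306}\right)^{2}}{2}\right) = 1794 \left(-46799 + \frac{\left(6 + 3 \sqrt{34}\right)^{2}}{2}\right) = -83957406 + 897 \left(6 + 3 \sqrt{34}\right)^{2}$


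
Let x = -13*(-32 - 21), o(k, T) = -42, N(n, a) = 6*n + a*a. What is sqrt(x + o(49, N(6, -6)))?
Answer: sqrt(647) ≈ 25.436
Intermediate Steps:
N(n, a) = a**2 + 6*n (N(n, a) = 6*n + a**2 = a**2 + 6*n)
x = 689 (x = -13*(-53) = 689)
sqrt(x + o(49, N(6, -6))) = sqrt(689 - 42) = sqrt(647)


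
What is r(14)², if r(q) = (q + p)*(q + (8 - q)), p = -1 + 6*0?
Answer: 10816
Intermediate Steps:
p = -1 (p = -1 + 0 = -1)
r(q) = -8 + 8*q (r(q) = (q - 1)*(q + (8 - q)) = (-1 + q)*8 = -8 + 8*q)
r(14)² = (-8 + 8*14)² = (-8 + 112)² = 104² = 10816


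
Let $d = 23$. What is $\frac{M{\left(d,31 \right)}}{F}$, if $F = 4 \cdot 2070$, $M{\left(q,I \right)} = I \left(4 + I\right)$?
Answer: $\frac{217}{1656} \approx 0.13104$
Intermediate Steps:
$F = 8280$
$\frac{M{\left(d,31 \right)}}{F} = \frac{31 \left(4 + 31\right)}{8280} = 31 \cdot 35 \cdot \frac{1}{8280} = 1085 \cdot \frac{1}{8280} = \frac{217}{1656}$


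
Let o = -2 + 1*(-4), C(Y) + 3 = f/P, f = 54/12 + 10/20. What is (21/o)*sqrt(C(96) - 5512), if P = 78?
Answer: -7*I*sqrt(33552870)/156 ≈ -259.92*I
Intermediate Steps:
f = 5 (f = 54*(1/12) + 10*(1/20) = 9/2 + 1/2 = 5)
C(Y) = -229/78 (C(Y) = -3 + 5/78 = -229/78)
o = -6 (o = -2 - 4 = -6)
(21/o)*sqrt(C(96) - 5512) = (21/(-6))*sqrt(-229/78 - 5512) = (21*(-1/6))*sqrt(-430165/78) = -7*I*sqrt(33552870)/156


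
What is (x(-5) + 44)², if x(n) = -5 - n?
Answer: 1936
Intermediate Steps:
(x(-5) + 44)² = ((-5 - 1*(-5)) + 44)² = ((-5 + 5) + 44)² = (0 + 44)² = 44² = 1936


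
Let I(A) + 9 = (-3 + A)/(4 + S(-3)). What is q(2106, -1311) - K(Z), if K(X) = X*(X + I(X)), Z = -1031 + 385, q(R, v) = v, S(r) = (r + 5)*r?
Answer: -214814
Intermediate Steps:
S(r) = r*(5 + r) (S(r) = (5 + r)*r = r*(5 + r))
I(A) = -15/2 - A/2 (I(A) = -9 + (-3 + A)/(4 - 3*(5 - 3)) = -9 + (-3 + A)/(4 - 3*2) = -9 + (-3 + A)/(4 - 6) = -9 + (-3 + A)/(-2) = -9 + (-3 + A)*(-½) = -9 + (3/2 - A/2) = -15/2 - A/2)
Z = -646
K(X) = X*(-15/2 + X/2) (K(X) = X*(X + (-15/2 - X/2)) = X*(-15/2 + X/2))
q(2106, -1311) - K(Z) = -1311 - (-646)*(-15 - 646)/2 = -1311 - (-646)*(-661)/2 = -1311 - 1*213503 = -1311 - 213503 = -214814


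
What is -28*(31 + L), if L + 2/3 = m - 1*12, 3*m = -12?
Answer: -1204/3 ≈ -401.33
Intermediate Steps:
m = -4 (m = (⅓)*(-12) = -4)
L = -50/3 (L = -⅔ + (-4 - 1*12) = -⅔ + (-4 - 12) = -⅔ - 16 = -50/3 ≈ -16.667)
-28*(31 + L) = -28*(31 - 50/3) = -28*43/3 = -1204/3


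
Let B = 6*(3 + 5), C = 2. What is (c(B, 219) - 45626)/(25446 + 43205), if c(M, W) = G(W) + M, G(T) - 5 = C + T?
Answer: -45352/68651 ≈ -0.66062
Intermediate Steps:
B = 48 (B = 6*8 = 48)
G(T) = 7 + T (G(T) = 5 + (2 + T) = 7 + T)
c(M, W) = 7 + M + W (c(M, W) = (7 + W) + M = 7 + M + W)
(c(B, 219) - 45626)/(25446 + 43205) = ((7 + 48 + 219) - 45626)/(25446 + 43205) = (274 - 45626)/68651 = -45352*1/68651 = -45352/68651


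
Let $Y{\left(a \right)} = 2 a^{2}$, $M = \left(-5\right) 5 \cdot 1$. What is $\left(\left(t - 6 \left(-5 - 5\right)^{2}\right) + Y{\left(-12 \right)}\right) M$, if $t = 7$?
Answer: $7625$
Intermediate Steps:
$M = -25$ ($M = \left(-25\right) 1 = -25$)
$\left(\left(t - 6 \left(-5 - 5\right)^{2}\right) + Y{\left(-12 \right)}\right) M = \left(\left(7 - 6 \left(-5 - 5\right)^{2}\right) + 2 \left(-12\right)^{2}\right) \left(-25\right) = \left(\left(7 - 6 \left(-10\right)^{2}\right) + 2 \cdot 144\right) \left(-25\right) = \left(\left(7 - 600\right) + 288\right) \left(-25\right) = \left(-593 + 288\right) \left(-25\right) = \left(-305\right) \left(-25\right) = 7625$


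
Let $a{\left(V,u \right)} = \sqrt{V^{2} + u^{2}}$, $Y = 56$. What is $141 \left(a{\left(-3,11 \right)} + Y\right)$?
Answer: $7896 + 141 \sqrt{130} \approx 9503.6$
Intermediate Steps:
$141 \left(a{\left(-3,11 \right)} + Y\right) = 141 \left(\sqrt{\left(-3\right)^{2} + 11^{2}} + 56\right) = 141 \left(\sqrt{9 + 121} + 56\right) = 141 \left(\sqrt{130} + 56\right) = 141 \left(56 + \sqrt{130}\right) = 7896 + 141 \sqrt{130}$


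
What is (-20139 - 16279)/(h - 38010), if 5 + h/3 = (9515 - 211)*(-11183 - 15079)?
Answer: 36418/733062969 ≈ 4.9679e-5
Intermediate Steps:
h = -733024959 (h = -15 + 3*((9515 - 211)*(-11183 - 15079)) = -15 + 3*(9304*(-26262)) = -15 + 3*(-244341648) = -15 - 733024944 = -733024959)
(-20139 - 16279)/(h - 38010) = (-20139 - 16279)/(-733024959 - 38010) = -36418/(-733062969) = -36418*(-1/733062969) = 36418/733062969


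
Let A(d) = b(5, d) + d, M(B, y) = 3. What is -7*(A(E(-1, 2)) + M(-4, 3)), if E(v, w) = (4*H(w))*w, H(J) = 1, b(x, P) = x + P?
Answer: -168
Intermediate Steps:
b(x, P) = P + x
E(v, w) = 4*w (E(v, w) = (4*1)*w = 4*w)
A(d) = 5 + 2*d (A(d) = (d + 5) + d = (5 + d) + d = 5 + 2*d)
-7*(A(E(-1, 2)) + M(-4, 3)) = -7*((5 + 2*(4*2)) + 3) = -7*((5 + 2*8) + 3) = -7*((5 + 16) + 3) = -7*(21 + 3) = -7*24 = -168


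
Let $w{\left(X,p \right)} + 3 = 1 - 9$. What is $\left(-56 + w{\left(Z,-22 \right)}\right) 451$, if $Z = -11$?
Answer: $-30217$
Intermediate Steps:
$w{\left(X,p \right)} = -11$ ($w{\left(X,p \right)} = -3 + \left(1 - 9\right) = -3 - 8 = -11$)
$\left(-56 + w{\left(Z,-22 \right)}\right) 451 = \left(-56 - 11\right) 451 = \left(-67\right) 451 = -30217$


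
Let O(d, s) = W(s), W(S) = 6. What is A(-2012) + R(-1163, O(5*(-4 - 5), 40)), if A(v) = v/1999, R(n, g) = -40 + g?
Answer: -69978/1999 ≈ -35.006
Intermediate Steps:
O(d, s) = 6
A(v) = v/1999 (A(v) = v*(1/1999) = v/1999)
A(-2012) + R(-1163, O(5*(-4 - 5), 40)) = (1/1999)*(-2012) + (-40 + 6) = -2012/1999 - 34 = -69978/1999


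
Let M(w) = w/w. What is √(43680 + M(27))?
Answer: 209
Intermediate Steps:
M(w) = 1
√(43680 + M(27)) = √(43680 + 1) = √43681 = 209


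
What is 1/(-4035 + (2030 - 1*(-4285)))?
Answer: 1/2280 ≈ 0.00043860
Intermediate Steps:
1/(-4035 + (2030 - 1*(-4285))) = 1/(-4035 + (2030 + 4285)) = 1/(-4035 + 6315) = 1/2280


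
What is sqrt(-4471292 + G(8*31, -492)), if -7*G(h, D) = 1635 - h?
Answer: I*sqrt(219103017)/7 ≈ 2114.6*I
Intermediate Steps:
G(h, D) = -1635/7 + h/7 (G(h, D) = -(1635 - h)/7 = -1635/7 + h/7)
sqrt(-4471292 + G(8*31, -492)) = sqrt(-4471292 + (-1635/7 + (8*31)/7)) = sqrt(-4471292 + (-1635/7 + (1/7)*248)) = sqrt(-4471292 + (-1635/7 + 248/7)) = sqrt(-4471292 - 1387/7) = sqrt(-31300431/7) = I*sqrt(219103017)/7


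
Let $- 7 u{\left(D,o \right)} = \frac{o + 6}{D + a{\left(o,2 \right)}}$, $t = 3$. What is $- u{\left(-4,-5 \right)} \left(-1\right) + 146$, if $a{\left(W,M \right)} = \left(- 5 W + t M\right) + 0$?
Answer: $\frac{27593}{189} \approx 145.99$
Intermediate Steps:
$a{\left(W,M \right)} = - 5 W + 3 M$ ($a{\left(W,M \right)} = \left(- 5 W + 3 M\right) + 0 = - 5 W + 3 M$)
$u{\left(D,o \right)} = - \frac{6 + o}{7 \left(6 + D - 5 o\right)}$ ($u{\left(D,o \right)} = - \frac{\left(o + 6\right) \frac{1}{D - \left(-6 + 5 o\right)}}{7} = - \frac{\left(6 + o\right) \frac{1}{D - \left(-6 + 5 o\right)}}{7} = - \frac{\left(6 + o\right) \frac{1}{6 + D - 5 o}}{7} = - \frac{\frac{1}{6 + D - 5 o} \left(6 + o\right)}{7} = - \frac{6 + o}{7 \left(6 + D - 5 o\right)}$)
$- u{\left(-4,-5 \right)} \left(-1\right) + 146 = - \frac{6 - 5}{7 \left(-6 - -4 + 5 \left(-5\right)\right)} \left(-1\right) + 146 = - \frac{1}{7 \left(-6 + 4 - 25\right)} \left(-1\right) + 146 = - \frac{1}{7 \left(-27\right)} \left(-1\right) + 146 = - \frac{\left(-1\right) 1}{7 \cdot 27} \left(-1\right) + 146 = \left(-1\right) \left(- \frac{1}{189}\right) \left(-1\right) + 146 = \frac{1}{189} \left(-1\right) + 146 = - \frac{1}{189} + 146 = \frac{27593}{189}$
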